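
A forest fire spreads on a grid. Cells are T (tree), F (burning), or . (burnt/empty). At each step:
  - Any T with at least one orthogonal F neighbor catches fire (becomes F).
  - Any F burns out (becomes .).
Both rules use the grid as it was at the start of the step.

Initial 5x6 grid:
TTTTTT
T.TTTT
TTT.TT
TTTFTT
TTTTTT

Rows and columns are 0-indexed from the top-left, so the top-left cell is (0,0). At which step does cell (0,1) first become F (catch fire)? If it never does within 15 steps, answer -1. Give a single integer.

Step 1: cell (0,1)='T' (+3 fires, +1 burnt)
Step 2: cell (0,1)='T' (+6 fires, +3 burnt)
Step 3: cell (0,1)='T' (+7 fires, +6 burnt)
Step 4: cell (0,1)='T' (+6 fires, +7 burnt)
Step 5: cell (0,1)='F' (+4 fires, +6 burnt)
  -> target ignites at step 5
Step 6: cell (0,1)='.' (+1 fires, +4 burnt)
Step 7: cell (0,1)='.' (+0 fires, +1 burnt)
  fire out at step 7

5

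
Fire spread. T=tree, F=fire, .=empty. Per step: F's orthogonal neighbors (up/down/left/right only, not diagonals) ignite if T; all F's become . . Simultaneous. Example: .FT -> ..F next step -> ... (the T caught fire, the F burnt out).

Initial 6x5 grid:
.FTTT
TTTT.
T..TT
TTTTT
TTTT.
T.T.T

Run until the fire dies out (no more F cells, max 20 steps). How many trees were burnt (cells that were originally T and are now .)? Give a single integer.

Step 1: +2 fires, +1 burnt (F count now 2)
Step 2: +3 fires, +2 burnt (F count now 3)
Step 3: +3 fires, +3 burnt (F count now 3)
Step 4: +2 fires, +3 burnt (F count now 2)
Step 5: +4 fires, +2 burnt (F count now 4)
Step 6: +5 fires, +4 burnt (F count now 5)
Step 7: +1 fires, +5 burnt (F count now 1)
Step 8: +1 fires, +1 burnt (F count now 1)
Step 9: +0 fires, +1 burnt (F count now 0)
Fire out after step 9
Initially T: 22, now '.': 29
Total burnt (originally-T cells now '.'): 21

Answer: 21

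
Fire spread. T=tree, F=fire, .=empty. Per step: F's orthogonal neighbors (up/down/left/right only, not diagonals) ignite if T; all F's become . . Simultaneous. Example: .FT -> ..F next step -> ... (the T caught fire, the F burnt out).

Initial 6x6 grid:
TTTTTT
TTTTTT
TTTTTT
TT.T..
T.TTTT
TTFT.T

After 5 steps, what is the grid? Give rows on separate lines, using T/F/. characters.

Step 1: 3 trees catch fire, 1 burn out
  TTTTTT
  TTTTTT
  TTTTTT
  TT.T..
  T.FTTT
  TF.F.T
Step 2: 2 trees catch fire, 3 burn out
  TTTTTT
  TTTTTT
  TTTTTT
  TT.T..
  T..FTT
  F....T
Step 3: 3 trees catch fire, 2 burn out
  TTTTTT
  TTTTTT
  TTTTTT
  TT.F..
  F...FT
  .....T
Step 4: 3 trees catch fire, 3 burn out
  TTTTTT
  TTTTTT
  TTTFTT
  FT....
  .....F
  .....T
Step 5: 6 trees catch fire, 3 burn out
  TTTTTT
  TTTFTT
  FTF.FT
  .F....
  ......
  .....F

TTTTTT
TTTFTT
FTF.FT
.F....
......
.....F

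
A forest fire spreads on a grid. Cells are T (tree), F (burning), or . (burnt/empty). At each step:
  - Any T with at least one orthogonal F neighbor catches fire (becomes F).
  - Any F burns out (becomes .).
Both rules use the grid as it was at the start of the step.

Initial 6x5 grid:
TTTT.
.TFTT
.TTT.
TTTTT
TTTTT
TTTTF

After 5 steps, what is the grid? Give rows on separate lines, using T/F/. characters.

Step 1: 6 trees catch fire, 2 burn out
  TTFT.
  .F.FT
  .TFT.
  TTTTT
  TTTTF
  TTTF.
Step 2: 9 trees catch fire, 6 burn out
  TF.F.
  ....F
  .F.F.
  TTFTF
  TTTF.
  TTF..
Step 3: 5 trees catch fire, 9 burn out
  F....
  .....
  .....
  TF.F.
  TTF..
  TF...
Step 4: 3 trees catch fire, 5 burn out
  .....
  .....
  .....
  F....
  TF...
  F....
Step 5: 1 trees catch fire, 3 burn out
  .....
  .....
  .....
  .....
  F....
  .....

.....
.....
.....
.....
F....
.....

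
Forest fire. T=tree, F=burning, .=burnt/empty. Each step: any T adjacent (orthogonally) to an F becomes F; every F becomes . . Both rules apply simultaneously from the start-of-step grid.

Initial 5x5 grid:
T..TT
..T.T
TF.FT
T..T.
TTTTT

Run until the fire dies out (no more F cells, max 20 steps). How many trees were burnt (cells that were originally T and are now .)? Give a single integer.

Answer: 12

Derivation:
Step 1: +3 fires, +2 burnt (F count now 3)
Step 2: +3 fires, +3 burnt (F count now 3)
Step 3: +4 fires, +3 burnt (F count now 4)
Step 4: +2 fires, +4 burnt (F count now 2)
Step 5: +0 fires, +2 burnt (F count now 0)
Fire out after step 5
Initially T: 14, now '.': 23
Total burnt (originally-T cells now '.'): 12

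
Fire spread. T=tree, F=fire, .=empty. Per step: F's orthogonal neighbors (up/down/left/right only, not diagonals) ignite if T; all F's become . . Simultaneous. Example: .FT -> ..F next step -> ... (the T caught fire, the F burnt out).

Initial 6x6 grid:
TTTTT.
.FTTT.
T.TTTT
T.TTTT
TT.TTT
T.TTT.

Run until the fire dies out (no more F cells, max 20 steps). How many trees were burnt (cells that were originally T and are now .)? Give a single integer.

Answer: 22

Derivation:
Step 1: +2 fires, +1 burnt (F count now 2)
Step 2: +4 fires, +2 burnt (F count now 4)
Step 3: +4 fires, +4 burnt (F count now 4)
Step 4: +3 fires, +4 burnt (F count now 3)
Step 5: +3 fires, +3 burnt (F count now 3)
Step 6: +3 fires, +3 burnt (F count now 3)
Step 7: +3 fires, +3 burnt (F count now 3)
Step 8: +0 fires, +3 burnt (F count now 0)
Fire out after step 8
Initially T: 27, now '.': 31
Total burnt (originally-T cells now '.'): 22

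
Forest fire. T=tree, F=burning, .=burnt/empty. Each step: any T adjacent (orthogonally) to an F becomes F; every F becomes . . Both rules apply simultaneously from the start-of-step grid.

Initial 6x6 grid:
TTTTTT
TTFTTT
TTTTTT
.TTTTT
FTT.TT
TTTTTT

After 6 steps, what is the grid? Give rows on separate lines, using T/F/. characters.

Step 1: 6 trees catch fire, 2 burn out
  TTFTTT
  TF.FTT
  TTFTTT
  .TTTTT
  .FT.TT
  FTTTTT
Step 2: 10 trees catch fire, 6 burn out
  TF.FTT
  F...FT
  TF.FTT
  .FFTTT
  ..F.TT
  .FTTTT
Step 3: 7 trees catch fire, 10 burn out
  F...FT
  .....F
  F...FT
  ...FTT
  ....TT
  ..FTTT
Step 4: 4 trees catch fire, 7 burn out
  .....F
  ......
  .....F
  ....FT
  ....TT
  ...FTT
Step 5: 3 trees catch fire, 4 burn out
  ......
  ......
  ......
  .....F
  ....FT
  ....FT
Step 6: 2 trees catch fire, 3 burn out
  ......
  ......
  ......
  ......
  .....F
  .....F

......
......
......
......
.....F
.....F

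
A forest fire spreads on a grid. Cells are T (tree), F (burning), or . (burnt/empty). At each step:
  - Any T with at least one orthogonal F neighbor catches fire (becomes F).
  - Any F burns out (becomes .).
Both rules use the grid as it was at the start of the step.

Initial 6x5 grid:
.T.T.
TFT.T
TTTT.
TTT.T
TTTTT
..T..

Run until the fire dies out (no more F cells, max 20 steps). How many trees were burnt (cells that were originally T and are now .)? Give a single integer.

Step 1: +4 fires, +1 burnt (F count now 4)
Step 2: +3 fires, +4 burnt (F count now 3)
Step 3: +4 fires, +3 burnt (F count now 4)
Step 4: +2 fires, +4 burnt (F count now 2)
Step 5: +2 fires, +2 burnt (F count now 2)
Step 6: +1 fires, +2 burnt (F count now 1)
Step 7: +1 fires, +1 burnt (F count now 1)
Step 8: +0 fires, +1 burnt (F count now 0)
Fire out after step 8
Initially T: 19, now '.': 28
Total burnt (originally-T cells now '.'): 17

Answer: 17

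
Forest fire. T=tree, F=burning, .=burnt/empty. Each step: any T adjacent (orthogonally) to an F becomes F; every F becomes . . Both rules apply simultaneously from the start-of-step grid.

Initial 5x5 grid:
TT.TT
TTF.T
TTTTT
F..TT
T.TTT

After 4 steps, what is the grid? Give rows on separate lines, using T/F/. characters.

Step 1: 4 trees catch fire, 2 burn out
  TT.TT
  TF..T
  FTFTT
  ...TT
  F.TTT
Step 2: 4 trees catch fire, 4 burn out
  TF.TT
  F...T
  .F.FT
  ...TT
  ..TTT
Step 3: 3 trees catch fire, 4 burn out
  F..TT
  ....T
  ....F
  ...FT
  ..TTT
Step 4: 3 trees catch fire, 3 burn out
  ...TT
  ....F
  .....
  ....F
  ..TFT

...TT
....F
.....
....F
..TFT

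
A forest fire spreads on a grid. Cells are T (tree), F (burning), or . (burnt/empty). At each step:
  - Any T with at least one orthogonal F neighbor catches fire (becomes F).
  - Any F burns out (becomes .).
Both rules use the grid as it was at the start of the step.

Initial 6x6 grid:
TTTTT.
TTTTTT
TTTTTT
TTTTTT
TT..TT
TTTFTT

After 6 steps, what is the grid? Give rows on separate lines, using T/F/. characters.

Step 1: 2 trees catch fire, 1 burn out
  TTTTT.
  TTTTTT
  TTTTTT
  TTTTTT
  TT..TT
  TTF.FT
Step 2: 3 trees catch fire, 2 burn out
  TTTTT.
  TTTTTT
  TTTTTT
  TTTTTT
  TT..FT
  TF...F
Step 3: 4 trees catch fire, 3 burn out
  TTTTT.
  TTTTTT
  TTTTTT
  TTTTFT
  TF...F
  F.....
Step 4: 5 trees catch fire, 4 burn out
  TTTTT.
  TTTTTT
  TTTTFT
  TFTF.F
  F.....
  ......
Step 5: 6 trees catch fire, 5 burn out
  TTTTT.
  TTTTFT
  TFTF.F
  F.F...
  ......
  ......
Step 6: 6 trees catch fire, 6 burn out
  TTTTF.
  TFTF.F
  F.F...
  ......
  ......
  ......

TTTTF.
TFTF.F
F.F...
......
......
......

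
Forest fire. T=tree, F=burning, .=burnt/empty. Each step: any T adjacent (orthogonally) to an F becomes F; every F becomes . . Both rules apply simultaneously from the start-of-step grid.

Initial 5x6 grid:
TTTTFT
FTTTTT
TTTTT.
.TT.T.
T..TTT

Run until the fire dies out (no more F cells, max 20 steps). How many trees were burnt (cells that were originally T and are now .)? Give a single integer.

Answer: 21

Derivation:
Step 1: +6 fires, +2 burnt (F count now 6)
Step 2: +7 fires, +6 burnt (F count now 7)
Step 3: +4 fires, +7 burnt (F count now 4)
Step 4: +2 fires, +4 burnt (F count now 2)
Step 5: +2 fires, +2 burnt (F count now 2)
Step 6: +0 fires, +2 burnt (F count now 0)
Fire out after step 6
Initially T: 22, now '.': 29
Total burnt (originally-T cells now '.'): 21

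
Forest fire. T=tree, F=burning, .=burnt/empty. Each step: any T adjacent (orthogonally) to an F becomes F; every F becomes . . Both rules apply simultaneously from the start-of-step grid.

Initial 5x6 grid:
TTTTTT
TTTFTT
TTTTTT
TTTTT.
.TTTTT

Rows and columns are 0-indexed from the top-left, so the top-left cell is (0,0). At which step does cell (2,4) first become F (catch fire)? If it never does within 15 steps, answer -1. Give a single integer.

Step 1: cell (2,4)='T' (+4 fires, +1 burnt)
Step 2: cell (2,4)='F' (+7 fires, +4 burnt)
  -> target ignites at step 2
Step 3: cell (2,4)='.' (+8 fires, +7 burnt)
Step 4: cell (2,4)='.' (+5 fires, +8 burnt)
Step 5: cell (2,4)='.' (+3 fires, +5 burnt)
Step 6: cell (2,4)='.' (+0 fires, +3 burnt)
  fire out at step 6

2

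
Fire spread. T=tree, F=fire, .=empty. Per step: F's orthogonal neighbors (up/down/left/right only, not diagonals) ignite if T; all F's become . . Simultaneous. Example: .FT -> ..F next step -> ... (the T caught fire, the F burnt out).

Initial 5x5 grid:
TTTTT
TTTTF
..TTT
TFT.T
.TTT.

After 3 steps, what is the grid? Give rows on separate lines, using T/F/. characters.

Step 1: 6 trees catch fire, 2 burn out
  TTTTF
  TTTF.
  ..TTF
  F.F.T
  .FTT.
Step 2: 6 trees catch fire, 6 burn out
  TTTF.
  TTF..
  ..FF.
  ....F
  ..FT.
Step 3: 3 trees catch fire, 6 burn out
  TTF..
  TF...
  .....
  .....
  ...F.

TTF..
TF...
.....
.....
...F.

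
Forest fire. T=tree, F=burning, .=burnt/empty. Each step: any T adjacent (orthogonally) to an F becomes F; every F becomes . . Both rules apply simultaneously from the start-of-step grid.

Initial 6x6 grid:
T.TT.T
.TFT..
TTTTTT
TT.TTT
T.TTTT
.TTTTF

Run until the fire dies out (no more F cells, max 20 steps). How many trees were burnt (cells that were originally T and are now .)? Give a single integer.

Answer: 24

Derivation:
Step 1: +6 fires, +2 burnt (F count now 6)
Step 2: +6 fires, +6 burnt (F count now 6)
Step 3: +8 fires, +6 burnt (F count now 8)
Step 4: +3 fires, +8 burnt (F count now 3)
Step 5: +1 fires, +3 burnt (F count now 1)
Step 6: +0 fires, +1 burnt (F count now 0)
Fire out after step 6
Initially T: 26, now '.': 34
Total burnt (originally-T cells now '.'): 24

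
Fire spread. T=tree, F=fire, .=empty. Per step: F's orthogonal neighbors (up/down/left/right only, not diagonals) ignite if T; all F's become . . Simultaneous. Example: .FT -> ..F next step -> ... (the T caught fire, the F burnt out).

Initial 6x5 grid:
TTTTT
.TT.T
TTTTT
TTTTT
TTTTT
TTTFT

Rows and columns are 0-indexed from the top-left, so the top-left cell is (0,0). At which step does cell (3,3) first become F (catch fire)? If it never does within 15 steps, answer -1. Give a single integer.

Step 1: cell (3,3)='T' (+3 fires, +1 burnt)
Step 2: cell (3,3)='F' (+4 fires, +3 burnt)
  -> target ignites at step 2
Step 3: cell (3,3)='.' (+5 fires, +4 burnt)
Step 4: cell (3,3)='.' (+4 fires, +5 burnt)
Step 5: cell (3,3)='.' (+4 fires, +4 burnt)
Step 6: cell (3,3)='.' (+4 fires, +4 burnt)
Step 7: cell (3,3)='.' (+2 fires, +4 burnt)
Step 8: cell (3,3)='.' (+1 fires, +2 burnt)
Step 9: cell (3,3)='.' (+0 fires, +1 burnt)
  fire out at step 9

2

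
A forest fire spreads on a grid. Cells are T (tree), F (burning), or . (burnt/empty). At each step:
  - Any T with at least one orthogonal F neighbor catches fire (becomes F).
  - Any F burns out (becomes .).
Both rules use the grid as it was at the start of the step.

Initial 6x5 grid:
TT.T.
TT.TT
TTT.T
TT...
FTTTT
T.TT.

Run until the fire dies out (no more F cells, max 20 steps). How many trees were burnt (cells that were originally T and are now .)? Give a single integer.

Answer: 16

Derivation:
Step 1: +3 fires, +1 burnt (F count now 3)
Step 2: +3 fires, +3 burnt (F count now 3)
Step 3: +4 fires, +3 burnt (F count now 4)
Step 4: +5 fires, +4 burnt (F count now 5)
Step 5: +1 fires, +5 burnt (F count now 1)
Step 6: +0 fires, +1 burnt (F count now 0)
Fire out after step 6
Initially T: 20, now '.': 26
Total burnt (originally-T cells now '.'): 16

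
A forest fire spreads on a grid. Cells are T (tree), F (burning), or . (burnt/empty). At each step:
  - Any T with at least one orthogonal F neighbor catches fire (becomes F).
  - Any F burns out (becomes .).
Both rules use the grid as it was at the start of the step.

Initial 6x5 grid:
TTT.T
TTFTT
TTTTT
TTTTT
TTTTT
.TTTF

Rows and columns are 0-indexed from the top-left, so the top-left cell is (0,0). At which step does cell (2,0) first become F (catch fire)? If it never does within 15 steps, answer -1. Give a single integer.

Step 1: cell (2,0)='T' (+6 fires, +2 burnt)
Step 2: cell (2,0)='T' (+9 fires, +6 burnt)
Step 3: cell (2,0)='F' (+8 fires, +9 burnt)
  -> target ignites at step 3
Step 4: cell (2,0)='.' (+2 fires, +8 burnt)
Step 5: cell (2,0)='.' (+1 fires, +2 burnt)
Step 6: cell (2,0)='.' (+0 fires, +1 burnt)
  fire out at step 6

3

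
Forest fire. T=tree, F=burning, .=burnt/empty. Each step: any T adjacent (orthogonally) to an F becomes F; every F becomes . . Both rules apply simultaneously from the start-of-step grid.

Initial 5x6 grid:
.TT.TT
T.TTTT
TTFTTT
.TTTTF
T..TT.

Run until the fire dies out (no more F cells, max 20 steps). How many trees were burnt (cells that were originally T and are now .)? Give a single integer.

Step 1: +6 fires, +2 burnt (F count now 6)
Step 2: +8 fires, +6 burnt (F count now 8)
Step 3: +5 fires, +8 burnt (F count now 5)
Step 4: +1 fires, +5 burnt (F count now 1)
Step 5: +0 fires, +1 burnt (F count now 0)
Fire out after step 5
Initially T: 21, now '.': 29
Total burnt (originally-T cells now '.'): 20

Answer: 20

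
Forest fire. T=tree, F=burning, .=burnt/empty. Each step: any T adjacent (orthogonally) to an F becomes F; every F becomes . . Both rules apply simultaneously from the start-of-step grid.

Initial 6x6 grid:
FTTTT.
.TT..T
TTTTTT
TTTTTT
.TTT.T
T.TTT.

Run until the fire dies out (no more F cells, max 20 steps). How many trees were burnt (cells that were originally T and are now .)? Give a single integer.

Answer: 26

Derivation:
Step 1: +1 fires, +1 burnt (F count now 1)
Step 2: +2 fires, +1 burnt (F count now 2)
Step 3: +3 fires, +2 burnt (F count now 3)
Step 4: +4 fires, +3 burnt (F count now 4)
Step 5: +4 fires, +4 burnt (F count now 4)
Step 6: +3 fires, +4 burnt (F count now 3)
Step 7: +4 fires, +3 burnt (F count now 4)
Step 8: +3 fires, +4 burnt (F count now 3)
Step 9: +2 fires, +3 burnt (F count now 2)
Step 10: +0 fires, +2 burnt (F count now 0)
Fire out after step 10
Initially T: 27, now '.': 35
Total burnt (originally-T cells now '.'): 26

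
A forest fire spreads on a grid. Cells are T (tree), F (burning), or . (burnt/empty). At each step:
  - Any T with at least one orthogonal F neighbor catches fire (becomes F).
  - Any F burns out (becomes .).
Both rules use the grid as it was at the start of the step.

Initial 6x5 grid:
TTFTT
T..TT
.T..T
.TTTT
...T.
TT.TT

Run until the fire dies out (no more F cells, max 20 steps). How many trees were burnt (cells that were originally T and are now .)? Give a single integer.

Answer: 16

Derivation:
Step 1: +2 fires, +1 burnt (F count now 2)
Step 2: +3 fires, +2 burnt (F count now 3)
Step 3: +2 fires, +3 burnt (F count now 2)
Step 4: +1 fires, +2 burnt (F count now 1)
Step 5: +1 fires, +1 burnt (F count now 1)
Step 6: +1 fires, +1 burnt (F count now 1)
Step 7: +2 fires, +1 burnt (F count now 2)
Step 8: +2 fires, +2 burnt (F count now 2)
Step 9: +2 fires, +2 burnt (F count now 2)
Step 10: +0 fires, +2 burnt (F count now 0)
Fire out after step 10
Initially T: 18, now '.': 28
Total burnt (originally-T cells now '.'): 16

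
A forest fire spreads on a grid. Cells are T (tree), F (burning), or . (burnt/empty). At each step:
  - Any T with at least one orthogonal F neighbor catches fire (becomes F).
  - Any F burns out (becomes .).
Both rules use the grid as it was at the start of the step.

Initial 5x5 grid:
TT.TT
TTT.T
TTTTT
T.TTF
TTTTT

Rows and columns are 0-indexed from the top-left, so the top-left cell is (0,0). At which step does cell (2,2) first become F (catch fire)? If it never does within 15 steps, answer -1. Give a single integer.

Step 1: cell (2,2)='T' (+3 fires, +1 burnt)
Step 2: cell (2,2)='T' (+4 fires, +3 burnt)
Step 3: cell (2,2)='F' (+3 fires, +4 burnt)
  -> target ignites at step 3
Step 4: cell (2,2)='.' (+4 fires, +3 burnt)
Step 5: cell (2,2)='.' (+3 fires, +4 burnt)
Step 6: cell (2,2)='.' (+3 fires, +3 burnt)
Step 7: cell (2,2)='.' (+1 fires, +3 burnt)
Step 8: cell (2,2)='.' (+0 fires, +1 burnt)
  fire out at step 8

3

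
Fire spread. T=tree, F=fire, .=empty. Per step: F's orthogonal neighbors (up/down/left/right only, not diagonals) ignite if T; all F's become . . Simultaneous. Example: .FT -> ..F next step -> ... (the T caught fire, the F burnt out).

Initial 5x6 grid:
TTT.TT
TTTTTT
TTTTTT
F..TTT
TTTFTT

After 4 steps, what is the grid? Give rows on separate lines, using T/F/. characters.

Step 1: 5 trees catch fire, 2 burn out
  TTT.TT
  TTTTTT
  FTTTTT
  ...FTT
  FTF.FT
Step 2: 6 trees catch fire, 5 burn out
  TTT.TT
  FTTTTT
  .FTFTT
  ....FT
  .F...F
Step 3: 6 trees catch fire, 6 burn out
  FTT.TT
  .FTFTT
  ..F.FT
  .....F
  ......
Step 4: 4 trees catch fire, 6 burn out
  .FT.TT
  ..F.FT
  .....F
  ......
  ......

.FT.TT
..F.FT
.....F
......
......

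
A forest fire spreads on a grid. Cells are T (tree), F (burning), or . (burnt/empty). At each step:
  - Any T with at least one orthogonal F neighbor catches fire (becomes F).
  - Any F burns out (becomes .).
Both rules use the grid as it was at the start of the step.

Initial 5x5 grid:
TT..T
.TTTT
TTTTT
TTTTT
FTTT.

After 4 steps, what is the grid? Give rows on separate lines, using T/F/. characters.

Step 1: 2 trees catch fire, 1 burn out
  TT..T
  .TTTT
  TTTTT
  FTTTT
  .FTT.
Step 2: 3 trees catch fire, 2 burn out
  TT..T
  .TTTT
  FTTTT
  .FTTT
  ..FT.
Step 3: 3 trees catch fire, 3 burn out
  TT..T
  .TTTT
  .FTTT
  ..FTT
  ...F.
Step 4: 3 trees catch fire, 3 burn out
  TT..T
  .FTTT
  ..FTT
  ...FT
  .....

TT..T
.FTTT
..FTT
...FT
.....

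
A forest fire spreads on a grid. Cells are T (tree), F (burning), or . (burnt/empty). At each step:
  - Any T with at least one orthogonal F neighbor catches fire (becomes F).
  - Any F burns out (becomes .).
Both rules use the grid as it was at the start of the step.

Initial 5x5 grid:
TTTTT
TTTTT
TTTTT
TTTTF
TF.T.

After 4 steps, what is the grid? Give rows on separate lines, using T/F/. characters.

Step 1: 4 trees catch fire, 2 burn out
  TTTTT
  TTTTT
  TTTTF
  TFTF.
  F..T.
Step 2: 6 trees catch fire, 4 burn out
  TTTTT
  TTTTF
  TFTF.
  F.F..
  ...F.
Step 3: 5 trees catch fire, 6 burn out
  TTTTF
  TFTF.
  F.F..
  .....
  .....
Step 4: 4 trees catch fire, 5 burn out
  TFTF.
  F.F..
  .....
  .....
  .....

TFTF.
F.F..
.....
.....
.....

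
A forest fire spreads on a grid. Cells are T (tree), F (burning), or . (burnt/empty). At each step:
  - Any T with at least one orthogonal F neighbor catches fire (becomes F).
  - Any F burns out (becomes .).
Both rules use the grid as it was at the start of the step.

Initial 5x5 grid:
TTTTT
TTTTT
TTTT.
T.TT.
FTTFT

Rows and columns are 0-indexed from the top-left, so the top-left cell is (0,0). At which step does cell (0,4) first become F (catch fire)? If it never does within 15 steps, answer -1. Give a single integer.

Step 1: cell (0,4)='T' (+5 fires, +2 burnt)
Step 2: cell (0,4)='T' (+3 fires, +5 burnt)
Step 3: cell (0,4)='T' (+4 fires, +3 burnt)
Step 4: cell (0,4)='T' (+5 fires, +4 burnt)
Step 5: cell (0,4)='F' (+3 fires, +5 burnt)
  -> target ignites at step 5
Step 6: cell (0,4)='.' (+0 fires, +3 burnt)
  fire out at step 6

5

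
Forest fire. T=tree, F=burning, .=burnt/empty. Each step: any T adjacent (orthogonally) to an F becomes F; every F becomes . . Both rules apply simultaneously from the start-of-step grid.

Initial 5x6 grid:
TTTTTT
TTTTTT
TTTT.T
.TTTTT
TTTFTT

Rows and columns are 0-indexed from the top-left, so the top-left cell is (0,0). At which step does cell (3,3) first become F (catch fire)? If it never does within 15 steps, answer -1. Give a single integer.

Step 1: cell (3,3)='F' (+3 fires, +1 burnt)
  -> target ignites at step 1
Step 2: cell (3,3)='.' (+5 fires, +3 burnt)
Step 3: cell (3,3)='.' (+5 fires, +5 burnt)
Step 4: cell (3,3)='.' (+5 fires, +5 burnt)
Step 5: cell (3,3)='.' (+5 fires, +5 burnt)
Step 6: cell (3,3)='.' (+3 fires, +5 burnt)
Step 7: cell (3,3)='.' (+1 fires, +3 burnt)
Step 8: cell (3,3)='.' (+0 fires, +1 burnt)
  fire out at step 8

1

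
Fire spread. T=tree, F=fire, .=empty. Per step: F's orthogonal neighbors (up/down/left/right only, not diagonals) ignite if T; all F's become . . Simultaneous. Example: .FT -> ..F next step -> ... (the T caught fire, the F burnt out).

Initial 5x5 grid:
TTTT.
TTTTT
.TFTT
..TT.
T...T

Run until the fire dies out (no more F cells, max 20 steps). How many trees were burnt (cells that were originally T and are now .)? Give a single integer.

Step 1: +4 fires, +1 burnt (F count now 4)
Step 2: +5 fires, +4 burnt (F count now 5)
Step 3: +4 fires, +5 burnt (F count now 4)
Step 4: +1 fires, +4 burnt (F count now 1)
Step 5: +0 fires, +1 burnt (F count now 0)
Fire out after step 5
Initially T: 16, now '.': 23
Total burnt (originally-T cells now '.'): 14

Answer: 14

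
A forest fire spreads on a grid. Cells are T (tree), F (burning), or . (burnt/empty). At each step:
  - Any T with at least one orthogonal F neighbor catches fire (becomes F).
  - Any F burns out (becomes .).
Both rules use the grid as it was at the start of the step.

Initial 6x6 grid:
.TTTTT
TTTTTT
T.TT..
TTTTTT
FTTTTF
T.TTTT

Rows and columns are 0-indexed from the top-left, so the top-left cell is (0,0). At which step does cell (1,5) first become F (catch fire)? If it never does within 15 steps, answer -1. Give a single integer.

Step 1: cell (1,5)='T' (+6 fires, +2 burnt)
Step 2: cell (1,5)='T' (+6 fires, +6 burnt)
Step 3: cell (1,5)='T' (+5 fires, +6 burnt)
Step 4: cell (1,5)='T' (+3 fires, +5 burnt)
Step 5: cell (1,5)='T' (+3 fires, +3 burnt)
Step 6: cell (1,5)='T' (+3 fires, +3 burnt)
Step 7: cell (1,5)='F' (+2 fires, +3 burnt)
  -> target ignites at step 7
Step 8: cell (1,5)='.' (+1 fires, +2 burnt)
Step 9: cell (1,5)='.' (+0 fires, +1 burnt)
  fire out at step 9

7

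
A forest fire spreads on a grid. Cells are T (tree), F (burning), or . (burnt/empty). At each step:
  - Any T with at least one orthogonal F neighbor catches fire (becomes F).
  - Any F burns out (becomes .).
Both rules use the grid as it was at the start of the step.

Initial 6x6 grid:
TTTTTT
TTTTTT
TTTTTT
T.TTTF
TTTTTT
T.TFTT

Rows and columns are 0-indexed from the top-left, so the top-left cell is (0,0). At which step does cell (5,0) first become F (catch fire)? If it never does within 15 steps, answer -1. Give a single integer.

Step 1: cell (5,0)='T' (+6 fires, +2 burnt)
Step 2: cell (5,0)='T' (+6 fires, +6 burnt)
Step 3: cell (5,0)='T' (+5 fires, +6 burnt)
Step 4: cell (5,0)='T' (+4 fires, +5 burnt)
Step 5: cell (5,0)='F' (+5 fires, +4 burnt)
  -> target ignites at step 5
Step 6: cell (5,0)='.' (+3 fires, +5 burnt)
Step 7: cell (5,0)='.' (+2 fires, +3 burnt)
Step 8: cell (5,0)='.' (+1 fires, +2 burnt)
Step 9: cell (5,0)='.' (+0 fires, +1 burnt)
  fire out at step 9

5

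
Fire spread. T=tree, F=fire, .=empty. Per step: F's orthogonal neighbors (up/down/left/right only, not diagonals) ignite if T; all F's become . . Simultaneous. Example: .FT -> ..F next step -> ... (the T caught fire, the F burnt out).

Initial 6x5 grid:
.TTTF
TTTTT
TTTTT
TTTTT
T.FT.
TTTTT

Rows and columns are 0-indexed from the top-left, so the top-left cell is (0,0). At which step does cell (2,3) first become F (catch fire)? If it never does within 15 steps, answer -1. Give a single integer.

Step 1: cell (2,3)='T' (+5 fires, +2 burnt)
Step 2: cell (2,3)='T' (+8 fires, +5 burnt)
Step 3: cell (2,3)='F' (+8 fires, +8 burnt)
  -> target ignites at step 3
Step 4: cell (2,3)='.' (+3 fires, +8 burnt)
Step 5: cell (2,3)='.' (+1 fires, +3 burnt)
Step 6: cell (2,3)='.' (+0 fires, +1 burnt)
  fire out at step 6

3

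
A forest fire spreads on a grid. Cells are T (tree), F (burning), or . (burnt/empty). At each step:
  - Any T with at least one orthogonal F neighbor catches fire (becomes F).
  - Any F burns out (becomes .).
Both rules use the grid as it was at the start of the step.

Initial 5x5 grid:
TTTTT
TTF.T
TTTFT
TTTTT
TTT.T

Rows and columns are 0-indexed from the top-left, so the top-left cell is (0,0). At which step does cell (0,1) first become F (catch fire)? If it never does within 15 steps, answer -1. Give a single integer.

Step 1: cell (0,1)='T' (+5 fires, +2 burnt)
Step 2: cell (0,1)='F' (+7 fires, +5 burnt)
  -> target ignites at step 2
Step 3: cell (0,1)='.' (+6 fires, +7 burnt)
Step 4: cell (0,1)='.' (+2 fires, +6 burnt)
Step 5: cell (0,1)='.' (+1 fires, +2 burnt)
Step 6: cell (0,1)='.' (+0 fires, +1 burnt)
  fire out at step 6

2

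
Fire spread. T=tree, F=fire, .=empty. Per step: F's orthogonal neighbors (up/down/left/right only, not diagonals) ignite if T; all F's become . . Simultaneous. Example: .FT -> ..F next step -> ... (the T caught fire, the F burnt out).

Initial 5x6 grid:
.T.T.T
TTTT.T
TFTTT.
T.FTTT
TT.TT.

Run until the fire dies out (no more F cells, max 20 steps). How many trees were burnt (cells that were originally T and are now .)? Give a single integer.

Answer: 18

Derivation:
Step 1: +4 fires, +2 burnt (F count now 4)
Step 2: +7 fires, +4 burnt (F count now 7)
Step 3: +5 fires, +7 burnt (F count now 5)
Step 4: +2 fires, +5 burnt (F count now 2)
Step 5: +0 fires, +2 burnt (F count now 0)
Fire out after step 5
Initially T: 20, now '.': 28
Total burnt (originally-T cells now '.'): 18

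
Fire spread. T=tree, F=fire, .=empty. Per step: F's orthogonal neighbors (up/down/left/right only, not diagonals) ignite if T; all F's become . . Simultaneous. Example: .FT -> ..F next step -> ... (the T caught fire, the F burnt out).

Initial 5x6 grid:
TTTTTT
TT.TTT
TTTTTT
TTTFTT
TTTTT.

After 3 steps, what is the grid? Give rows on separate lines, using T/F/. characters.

Step 1: 4 trees catch fire, 1 burn out
  TTTTTT
  TT.TTT
  TTTFTT
  TTF.FT
  TTTFT.
Step 2: 7 trees catch fire, 4 burn out
  TTTTTT
  TT.FTT
  TTF.FT
  TF...F
  TTF.F.
Step 3: 6 trees catch fire, 7 burn out
  TTTFTT
  TT..FT
  TF...F
  F.....
  TF....

TTTFTT
TT..FT
TF...F
F.....
TF....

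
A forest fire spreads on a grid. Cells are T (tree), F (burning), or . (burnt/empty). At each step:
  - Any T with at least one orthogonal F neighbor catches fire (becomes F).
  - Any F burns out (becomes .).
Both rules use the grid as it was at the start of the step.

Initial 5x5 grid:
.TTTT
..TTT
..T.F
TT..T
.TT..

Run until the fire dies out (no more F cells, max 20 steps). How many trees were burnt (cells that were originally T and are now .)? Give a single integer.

Step 1: +2 fires, +1 burnt (F count now 2)
Step 2: +2 fires, +2 burnt (F count now 2)
Step 3: +2 fires, +2 burnt (F count now 2)
Step 4: +2 fires, +2 burnt (F count now 2)
Step 5: +1 fires, +2 burnt (F count now 1)
Step 6: +0 fires, +1 burnt (F count now 0)
Fire out after step 6
Initially T: 13, now '.': 21
Total burnt (originally-T cells now '.'): 9

Answer: 9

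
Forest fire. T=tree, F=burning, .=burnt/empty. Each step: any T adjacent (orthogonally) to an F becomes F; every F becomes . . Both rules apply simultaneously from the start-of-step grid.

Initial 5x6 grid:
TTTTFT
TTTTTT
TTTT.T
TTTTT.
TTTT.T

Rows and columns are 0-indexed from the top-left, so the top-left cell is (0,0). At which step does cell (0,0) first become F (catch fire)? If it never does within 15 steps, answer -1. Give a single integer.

Step 1: cell (0,0)='T' (+3 fires, +1 burnt)
Step 2: cell (0,0)='T' (+3 fires, +3 burnt)
Step 3: cell (0,0)='T' (+4 fires, +3 burnt)
Step 4: cell (0,0)='F' (+4 fires, +4 burnt)
  -> target ignites at step 4
Step 5: cell (0,0)='.' (+5 fires, +4 burnt)
Step 6: cell (0,0)='.' (+3 fires, +5 burnt)
Step 7: cell (0,0)='.' (+2 fires, +3 burnt)
Step 8: cell (0,0)='.' (+1 fires, +2 burnt)
Step 9: cell (0,0)='.' (+0 fires, +1 burnt)
  fire out at step 9

4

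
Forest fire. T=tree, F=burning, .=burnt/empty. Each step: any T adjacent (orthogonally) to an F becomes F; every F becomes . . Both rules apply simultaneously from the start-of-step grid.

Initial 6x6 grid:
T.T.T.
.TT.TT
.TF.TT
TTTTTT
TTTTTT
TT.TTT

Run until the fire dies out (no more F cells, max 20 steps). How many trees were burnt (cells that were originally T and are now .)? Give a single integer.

Answer: 26

Derivation:
Step 1: +3 fires, +1 burnt (F count now 3)
Step 2: +5 fires, +3 burnt (F count now 5)
Step 3: +4 fires, +5 burnt (F count now 4)
Step 4: +6 fires, +4 burnt (F count now 6)
Step 5: +5 fires, +6 burnt (F count now 5)
Step 6: +3 fires, +5 burnt (F count now 3)
Step 7: +0 fires, +3 burnt (F count now 0)
Fire out after step 7
Initially T: 27, now '.': 35
Total burnt (originally-T cells now '.'): 26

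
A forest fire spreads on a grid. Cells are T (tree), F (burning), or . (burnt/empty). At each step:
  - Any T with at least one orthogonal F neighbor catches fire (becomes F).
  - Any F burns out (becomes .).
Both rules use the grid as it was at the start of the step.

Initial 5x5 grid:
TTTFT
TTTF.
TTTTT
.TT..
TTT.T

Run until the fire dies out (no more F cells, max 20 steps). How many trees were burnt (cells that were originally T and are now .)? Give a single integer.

Step 1: +4 fires, +2 burnt (F count now 4)
Step 2: +4 fires, +4 burnt (F count now 4)
Step 3: +4 fires, +4 burnt (F count now 4)
Step 4: +3 fires, +4 burnt (F count now 3)
Step 5: +1 fires, +3 burnt (F count now 1)
Step 6: +1 fires, +1 burnt (F count now 1)
Step 7: +0 fires, +1 burnt (F count now 0)
Fire out after step 7
Initially T: 18, now '.': 24
Total burnt (originally-T cells now '.'): 17

Answer: 17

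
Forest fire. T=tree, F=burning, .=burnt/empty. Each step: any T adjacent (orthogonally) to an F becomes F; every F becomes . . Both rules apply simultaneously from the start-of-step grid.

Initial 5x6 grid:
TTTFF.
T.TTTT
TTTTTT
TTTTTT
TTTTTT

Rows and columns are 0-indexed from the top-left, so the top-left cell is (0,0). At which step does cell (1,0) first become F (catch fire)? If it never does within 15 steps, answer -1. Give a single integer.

Step 1: cell (1,0)='T' (+3 fires, +2 burnt)
Step 2: cell (1,0)='T' (+5 fires, +3 burnt)
Step 3: cell (1,0)='T' (+5 fires, +5 burnt)
Step 4: cell (1,0)='F' (+6 fires, +5 burnt)
  -> target ignites at step 4
Step 5: cell (1,0)='.' (+4 fires, +6 burnt)
Step 6: cell (1,0)='.' (+2 fires, +4 burnt)
Step 7: cell (1,0)='.' (+1 fires, +2 burnt)
Step 8: cell (1,0)='.' (+0 fires, +1 burnt)
  fire out at step 8

4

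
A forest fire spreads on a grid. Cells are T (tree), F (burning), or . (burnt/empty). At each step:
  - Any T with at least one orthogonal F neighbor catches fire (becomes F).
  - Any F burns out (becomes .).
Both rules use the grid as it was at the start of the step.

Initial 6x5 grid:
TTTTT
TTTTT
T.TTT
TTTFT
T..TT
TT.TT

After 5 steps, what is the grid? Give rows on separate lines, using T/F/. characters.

Step 1: 4 trees catch fire, 1 burn out
  TTTTT
  TTTTT
  T.TFT
  TTF.F
  T..FT
  TT.TT
Step 2: 6 trees catch fire, 4 burn out
  TTTTT
  TTTFT
  T.F.F
  TF...
  T...F
  TT.FT
Step 3: 5 trees catch fire, 6 burn out
  TTTFT
  TTF.F
  T....
  F....
  T....
  TT..F
Step 4: 5 trees catch fire, 5 burn out
  TTF.F
  TF...
  F....
  .....
  F....
  TT...
Step 5: 3 trees catch fire, 5 burn out
  TF...
  F....
  .....
  .....
  .....
  FT...

TF...
F....
.....
.....
.....
FT...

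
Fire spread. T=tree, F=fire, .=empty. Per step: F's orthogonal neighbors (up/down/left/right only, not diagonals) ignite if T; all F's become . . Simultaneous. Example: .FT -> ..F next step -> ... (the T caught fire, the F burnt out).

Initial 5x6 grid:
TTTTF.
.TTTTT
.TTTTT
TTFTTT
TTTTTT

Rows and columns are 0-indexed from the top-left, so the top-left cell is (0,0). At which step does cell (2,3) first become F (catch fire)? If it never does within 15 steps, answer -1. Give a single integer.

Step 1: cell (2,3)='T' (+6 fires, +2 burnt)
Step 2: cell (2,3)='F' (+11 fires, +6 burnt)
  -> target ignites at step 2
Step 3: cell (2,3)='.' (+6 fires, +11 burnt)
Step 4: cell (2,3)='.' (+2 fires, +6 burnt)
Step 5: cell (2,3)='.' (+0 fires, +2 burnt)
  fire out at step 5

2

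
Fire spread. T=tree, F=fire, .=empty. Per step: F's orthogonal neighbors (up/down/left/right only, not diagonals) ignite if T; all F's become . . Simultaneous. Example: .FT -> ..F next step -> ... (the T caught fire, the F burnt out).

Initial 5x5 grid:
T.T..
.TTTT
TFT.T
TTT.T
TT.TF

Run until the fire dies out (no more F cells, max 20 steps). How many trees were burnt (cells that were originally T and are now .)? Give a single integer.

Step 1: +6 fires, +2 burnt (F count now 6)
Step 2: +5 fires, +6 burnt (F count now 5)
Step 3: +4 fires, +5 burnt (F count now 4)
Step 4: +0 fires, +4 burnt (F count now 0)
Fire out after step 4
Initially T: 16, now '.': 24
Total burnt (originally-T cells now '.'): 15

Answer: 15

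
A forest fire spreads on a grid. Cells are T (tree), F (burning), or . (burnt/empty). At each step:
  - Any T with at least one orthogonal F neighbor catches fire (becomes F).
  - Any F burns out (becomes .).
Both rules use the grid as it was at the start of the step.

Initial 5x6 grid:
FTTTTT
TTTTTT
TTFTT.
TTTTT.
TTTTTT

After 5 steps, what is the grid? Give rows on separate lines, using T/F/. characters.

Step 1: 6 trees catch fire, 2 burn out
  .FTTTT
  FTFTTT
  TF.FT.
  TTFTT.
  TTTTTT
Step 2: 8 trees catch fire, 6 burn out
  ..FTTT
  .F.FTT
  F...F.
  TF.FT.
  TTFTTT
Step 3: 6 trees catch fire, 8 burn out
  ...FTT
  ....FT
  ......
  F...F.
  TF.FTT
Step 4: 4 trees catch fire, 6 burn out
  ....FT
  .....F
  ......
  ......
  F...FT
Step 5: 2 trees catch fire, 4 burn out
  .....F
  ......
  ......
  ......
  .....F

.....F
......
......
......
.....F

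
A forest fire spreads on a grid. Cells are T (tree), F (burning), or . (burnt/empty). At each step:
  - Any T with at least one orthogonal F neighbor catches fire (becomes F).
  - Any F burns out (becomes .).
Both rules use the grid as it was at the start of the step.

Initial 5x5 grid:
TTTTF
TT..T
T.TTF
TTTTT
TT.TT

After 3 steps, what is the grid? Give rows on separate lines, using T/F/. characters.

Step 1: 4 trees catch fire, 2 burn out
  TTTF.
  TT..F
  T.TF.
  TTTTF
  TT.TT
Step 2: 4 trees catch fire, 4 burn out
  TTF..
  TT...
  T.F..
  TTTF.
  TT.TF
Step 3: 3 trees catch fire, 4 burn out
  TF...
  TT...
  T....
  TTF..
  TT.F.

TF...
TT...
T....
TTF..
TT.F.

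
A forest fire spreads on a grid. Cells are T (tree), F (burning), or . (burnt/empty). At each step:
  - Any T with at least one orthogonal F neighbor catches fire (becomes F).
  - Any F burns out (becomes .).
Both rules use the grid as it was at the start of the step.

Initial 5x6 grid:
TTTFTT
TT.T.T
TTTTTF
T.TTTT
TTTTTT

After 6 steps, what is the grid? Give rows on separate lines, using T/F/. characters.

Step 1: 6 trees catch fire, 2 burn out
  TTF.FT
  TT.F.F
  TTTTF.
  T.TTTF
  TTTTTT
Step 2: 5 trees catch fire, 6 burn out
  TF...F
  TT....
  TTTF..
  T.TTF.
  TTTTTF
Step 3: 5 trees catch fire, 5 burn out
  F.....
  TF....
  TTF...
  T.TF..
  TTTTF.
Step 4: 4 trees catch fire, 5 burn out
  ......
  F.....
  TF....
  T.F...
  TTTF..
Step 5: 2 trees catch fire, 4 burn out
  ......
  ......
  F.....
  T.....
  TTF...
Step 6: 2 trees catch fire, 2 burn out
  ......
  ......
  ......
  F.....
  TF....

......
......
......
F.....
TF....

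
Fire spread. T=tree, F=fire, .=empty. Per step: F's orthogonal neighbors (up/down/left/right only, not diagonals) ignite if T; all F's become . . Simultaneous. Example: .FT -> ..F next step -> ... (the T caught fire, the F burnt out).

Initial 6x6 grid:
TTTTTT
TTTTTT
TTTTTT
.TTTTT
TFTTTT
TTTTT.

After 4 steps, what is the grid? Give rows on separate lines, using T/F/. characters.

Step 1: 4 trees catch fire, 1 burn out
  TTTTTT
  TTTTTT
  TTTTTT
  .FTTTT
  F.FTTT
  TFTTT.
Step 2: 5 trees catch fire, 4 burn out
  TTTTTT
  TTTTTT
  TFTTTT
  ..FTTT
  ...FTT
  F.FTT.
Step 3: 6 trees catch fire, 5 burn out
  TTTTTT
  TFTTTT
  F.FTTT
  ...FTT
  ....FT
  ...FT.
Step 4: 7 trees catch fire, 6 burn out
  TFTTTT
  F.FTTT
  ...FTT
  ....FT
  .....F
  ....F.

TFTTTT
F.FTTT
...FTT
....FT
.....F
....F.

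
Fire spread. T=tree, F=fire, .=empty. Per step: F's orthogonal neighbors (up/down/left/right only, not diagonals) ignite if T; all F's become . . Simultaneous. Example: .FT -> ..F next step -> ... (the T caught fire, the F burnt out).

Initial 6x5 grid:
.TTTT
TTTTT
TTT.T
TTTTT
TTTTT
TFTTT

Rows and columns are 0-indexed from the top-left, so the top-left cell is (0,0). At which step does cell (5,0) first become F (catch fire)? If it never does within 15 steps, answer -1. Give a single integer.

Step 1: cell (5,0)='F' (+3 fires, +1 burnt)
  -> target ignites at step 1
Step 2: cell (5,0)='.' (+4 fires, +3 burnt)
Step 3: cell (5,0)='.' (+5 fires, +4 burnt)
Step 4: cell (5,0)='.' (+5 fires, +5 burnt)
Step 5: cell (5,0)='.' (+4 fires, +5 burnt)
Step 6: cell (5,0)='.' (+3 fires, +4 burnt)
Step 7: cell (5,0)='.' (+2 fires, +3 burnt)
Step 8: cell (5,0)='.' (+1 fires, +2 burnt)
Step 9: cell (5,0)='.' (+0 fires, +1 burnt)
  fire out at step 9

1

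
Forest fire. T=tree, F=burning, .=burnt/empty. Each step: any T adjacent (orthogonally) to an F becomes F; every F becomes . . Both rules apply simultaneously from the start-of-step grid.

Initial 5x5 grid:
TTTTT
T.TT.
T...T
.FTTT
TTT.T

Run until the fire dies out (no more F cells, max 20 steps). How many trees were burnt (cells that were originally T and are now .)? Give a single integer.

Answer: 8

Derivation:
Step 1: +2 fires, +1 burnt (F count now 2)
Step 2: +3 fires, +2 burnt (F count now 3)
Step 3: +1 fires, +3 burnt (F count now 1)
Step 4: +2 fires, +1 burnt (F count now 2)
Step 5: +0 fires, +2 burnt (F count now 0)
Fire out after step 5
Initially T: 17, now '.': 16
Total burnt (originally-T cells now '.'): 8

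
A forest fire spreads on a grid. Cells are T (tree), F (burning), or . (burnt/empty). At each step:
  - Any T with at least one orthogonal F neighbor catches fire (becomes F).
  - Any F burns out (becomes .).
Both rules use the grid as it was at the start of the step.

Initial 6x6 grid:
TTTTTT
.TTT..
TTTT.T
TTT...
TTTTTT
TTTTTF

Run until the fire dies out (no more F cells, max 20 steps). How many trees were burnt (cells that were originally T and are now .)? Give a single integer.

Answer: 27

Derivation:
Step 1: +2 fires, +1 burnt (F count now 2)
Step 2: +2 fires, +2 burnt (F count now 2)
Step 3: +2 fires, +2 burnt (F count now 2)
Step 4: +2 fires, +2 burnt (F count now 2)
Step 5: +3 fires, +2 burnt (F count now 3)
Step 6: +3 fires, +3 burnt (F count now 3)
Step 7: +4 fires, +3 burnt (F count now 4)
Step 8: +4 fires, +4 burnt (F count now 4)
Step 9: +2 fires, +4 burnt (F count now 2)
Step 10: +2 fires, +2 burnt (F count now 2)
Step 11: +1 fires, +2 burnt (F count now 1)
Step 12: +0 fires, +1 burnt (F count now 0)
Fire out after step 12
Initially T: 28, now '.': 35
Total burnt (originally-T cells now '.'): 27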